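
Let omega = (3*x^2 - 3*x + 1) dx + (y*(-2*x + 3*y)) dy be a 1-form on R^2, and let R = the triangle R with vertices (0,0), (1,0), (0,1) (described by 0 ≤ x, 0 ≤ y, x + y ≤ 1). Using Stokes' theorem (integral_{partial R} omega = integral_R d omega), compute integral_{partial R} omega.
integral_(partial R) omega = -1/3

Stokes: integral_partial_R omega = integral_R d omega with d omega = (∂Q/∂x - ∂P/∂y) dx ∧ dy.
  ∂Q/∂x = -2*y
  ∂P/∂y = 0
  integrand = ∂Q/∂x - ∂P/∂y = -2*y.
Integrating over R: integral_0^1 integral_0^{1-x} (-2*y) dy dx = -1/3.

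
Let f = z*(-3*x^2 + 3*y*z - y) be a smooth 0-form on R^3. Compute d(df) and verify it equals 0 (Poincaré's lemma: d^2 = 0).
d(df) = 0

Step 1: df = sum_i (∂f/∂x_i) dx_i = (-6*x*z) dx + (z*(3*z - 1)) dy + (-3*x^2 + 6*y*z - y) dz.
Step 2: Apply d again. Using the 1-form formula, the coefficient of dx ∧ dy in d(df) is ∂^2 f/∂x ∂y - ∂^2 f/∂y ∂x = (0) - (0) = 0 (equality of mixed partials for smooth f).
Similarly for dx ∧ dz and dy ∧ dz — all coefficients vanish. So d(df) = 0.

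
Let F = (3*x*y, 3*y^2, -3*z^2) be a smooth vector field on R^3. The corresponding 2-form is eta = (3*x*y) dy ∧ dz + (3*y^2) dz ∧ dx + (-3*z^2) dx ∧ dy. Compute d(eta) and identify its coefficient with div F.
d(eta) = (9*y - 6*z) dx ∧ dy ∧ dz; div F = 9*y - 6*z

For a 2-form in R^3 of the form above, applying d gives a 3-form with coefficient ∂P/∂x + ∂Q/∂y + ∂R/∂z:
  ∂P/∂x = 3*y
  ∂Q/∂y = 6*y
  ∂R/∂z = -6*z
Sum = 9*y - 6*z, which is exactly div F.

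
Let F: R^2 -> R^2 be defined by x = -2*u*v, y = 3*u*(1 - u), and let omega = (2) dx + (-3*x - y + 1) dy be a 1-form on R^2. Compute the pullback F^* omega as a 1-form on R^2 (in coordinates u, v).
F^* omega = (-18*u^3 - 36*u^2*v + 27*u^2 + 18*u*v - 15*u - 4*v + 3) du + (-4*u) dv

Using F^*(f dg) = (f ∘ F) d(g ∘ F), substitute each coordinate x_i by F_i(u, v) in f_i, and replace dx_i by d F_i = (∂F_i/∂u) du + (∂F_i/∂v) dv.
  For the x component: f_1(F) = 2; d F_1 = (-2*v) du + (-2*u) dv
  For the y component: f_2(F) = 3*u^2 + 6*u*v - 3*u + 1; d F_2 = (3 - 6*u) du + (0) dv
Combining and collecting du, dv coefficients:
  coeff of du: -18*u^3 - 36*u^2*v + 27*u^2 + 18*u*v - 15*u - 4*v + 3
  coeff of dv: -4*u
F^* omega = (-18*u^3 - 36*u^2*v + 27*u^2 + 18*u*v - 15*u - 4*v + 3) du + (-4*u) dv.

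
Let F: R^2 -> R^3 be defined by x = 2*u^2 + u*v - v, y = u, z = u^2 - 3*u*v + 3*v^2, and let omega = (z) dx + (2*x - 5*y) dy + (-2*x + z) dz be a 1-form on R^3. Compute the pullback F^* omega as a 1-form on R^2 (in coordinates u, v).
F^* omega = (-2*u^3 - 12*u^2*v + 4*u^2 + 30*u*v^2 + 6*u*v - 5*u - 6*v^3 - 6*v^2 - 2*v) du + (10*u^3 - 6*u^2*v - u^2 - 36*u*v^2 - 3*u*v + 18*v^3 + 9*v^2) dv

Using F^*(f dg) = (f ∘ F) d(g ∘ F), substitute each coordinate x_i by F_i(u, v) in f_i, and replace dx_i by d F_i = (∂F_i/∂u) du + (∂F_i/∂v) dv.
  For the x component: f_1(F) = u^2 - 3*u*v + 3*v^2; d F_1 = (4*u + v) du + (u - 1) dv
  For the y component: f_2(F) = 4*u^2 + 2*u*v - 5*u - 2*v; d F_2 = (1) du + (0) dv
  For the z component: f_3(F) = -3*u^2 - 5*u*v + 3*v^2 + 2*v; d F_3 = (2*u - 3*v) du + (-3*u + 6*v) dv
Combining and collecting du, dv coefficients:
  coeff of du: -2*u^3 - 12*u^2*v + 4*u^2 + 30*u*v^2 + 6*u*v - 5*u - 6*v^3 - 6*v^2 - 2*v
  coeff of dv: 10*u^3 - 6*u^2*v - u^2 - 36*u*v^2 - 3*u*v + 18*v^3 + 9*v^2
F^* omega = (-2*u^3 - 12*u^2*v + 4*u^2 + 30*u*v^2 + 6*u*v - 5*u - 6*v^3 - 6*v^2 - 2*v) du + (10*u^3 - 6*u^2*v - u^2 - 36*u*v^2 - 3*u*v + 18*v^3 + 9*v^2) dv.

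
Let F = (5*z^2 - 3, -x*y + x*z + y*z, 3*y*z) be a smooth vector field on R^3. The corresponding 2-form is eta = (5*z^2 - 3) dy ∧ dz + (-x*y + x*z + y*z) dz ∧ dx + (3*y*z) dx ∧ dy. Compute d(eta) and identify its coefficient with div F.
d(eta) = (-x + 3*y + z) dx ∧ dy ∧ dz; div F = -x + 3*y + z

For a 2-form in R^3 of the form above, applying d gives a 3-form with coefficient ∂P/∂x + ∂Q/∂y + ∂R/∂z:
  ∂P/∂x = 0
  ∂Q/∂y = -x + z
  ∂R/∂z = 3*y
Sum = -x + 3*y + z, which is exactly div F.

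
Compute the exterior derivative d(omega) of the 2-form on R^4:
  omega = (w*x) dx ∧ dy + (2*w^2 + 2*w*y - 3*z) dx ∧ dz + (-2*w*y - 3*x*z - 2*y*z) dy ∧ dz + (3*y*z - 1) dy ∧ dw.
d(omega) = (x) dx ∧ dy ∧ dw + (-2*w - 3*z) dx ∧ dy ∧ dz + (4*w + 2*y) dx ∧ dz ∧ dw + (-5*y) dy ∧ dz ∧ dw

For a 2-form omega = sum_{i<j} g_{ij} dx_i ∧ dx_j, the exterior derivative is
  d(omega) = sum_{i<j} d(g_{ij}) ∧ dx_i ∧ dx_j = sum_{i<j, k} (∂g_{ij}/∂x_k) dx_k ∧ dx_i ∧ dx_j.
Expand each term, using dx_k ∧ dx_i ∧ dx_j = sgn(permutation) dx_{(a)} ∧ dx_{(b)} ∧ dx_{(c)} with (a < b < c) sorted:
  d(w*x) includes (∂/∂w)(w*x) dw = (x) dw, which multiplied by dx ∧ dy gives (x) dx ∧ dy ∧ dw
  d(2*w^2 + 2*w*y - 3*z) includes (∂/∂y)(2*w^2 + 2*w*y - 3*z) dy = (2*w) dy, which multiplied by dx ∧ dz gives (-2*w) dx ∧ dy ∧ dz
  d(2*w^2 + 2*w*y - 3*z) includes (∂/∂w)(2*w^2 + 2*w*y - 3*z) dw = (4*w + 2*y) dw, which multiplied by dx ∧ dz gives (4*w + 2*y) dx ∧ dz ∧ dw
  d(-2*w*y - 3*x*z - 2*y*z) includes (∂/∂x)(-2*w*y - 3*x*z - 2*y*z) dx = (-3*z) dx, which multiplied by dy ∧ dz gives (-3*z) dx ∧ dy ∧ dz
  d(-2*w*y - 3*x*z - 2*y*z) includes (∂/∂w)(-2*w*y - 3*x*z - 2*y*z) dw = (-2*y) dw, which multiplied by dy ∧ dz gives (-2*y) dy ∧ dz ∧ dw
  d(3*y*z - 1) includes (∂/∂z)(3*y*z - 1) dz = (3*y) dz, which multiplied by dy ∧ dw gives (-3*y) dy ∧ dz ∧ dw
Collecting like 3-forms: d(omega) = (x) dx ∧ dy ∧ dw + (-2*w - 3*z) dx ∧ dy ∧ dz + (4*w + 2*y) dx ∧ dz ∧ dw + (-5*y) dy ∧ dz ∧ dw.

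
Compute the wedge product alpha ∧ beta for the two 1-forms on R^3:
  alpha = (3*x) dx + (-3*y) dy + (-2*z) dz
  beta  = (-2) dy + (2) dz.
alpha ∧ beta = (-6*x) dx ∧ dy + (6*x) dx ∧ dz + (-6*y - 4*z) dy ∧ dz

Distribute the wedge, using dx_i ∧ dx_j = -dx_j ∧ dx_i and dx_i ∧ dx_i = 0. For each pair (i, j) with i < j, the coefficient of dx_i ∧ dx_j in alpha ∧ beta is (alpha_i * beta_j - alpha_j * beta_i). Collecting: alpha ∧ beta = (-6*x) dx ∧ dy + (6*x) dx ∧ dz + (-6*y - 4*z) dy ∧ dz.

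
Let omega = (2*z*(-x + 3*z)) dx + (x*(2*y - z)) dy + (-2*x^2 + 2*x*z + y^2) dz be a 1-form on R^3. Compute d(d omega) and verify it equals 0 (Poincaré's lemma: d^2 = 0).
d(d omega) = 0

Step 1: d omega = sum_{i<j} (∂f_j/∂x_i - ∂f_i/∂x_j) dx_i ∧ dx_j:
  coeff of dx ∧ dy: 2*y - z
  coeff of dx ∧ dz: -2*x - 10*z
  coeff of dy ∧ dz: x + 2*y
Step 2: Apply d again to each 2-form coefficient. The only possible 3-form in R^3 is dx ∧ dy ∧ dz, with coefficient
  ∂(coeff of dy∧dz)/∂x - ∂(coeff of dx∧dz)/∂y + ∂(coeff of dx∧dy)/∂z
  = ∂/∂x (x + 2*y) - ∂/∂y (-2*x - 10*z) + ∂/∂z (2*y - z).
Each of these terms simplifies to sums of mixed partials that cancel in pairs. The result is 0 (by equality of mixed partials for smooth functions — Schwarz / Clairaut).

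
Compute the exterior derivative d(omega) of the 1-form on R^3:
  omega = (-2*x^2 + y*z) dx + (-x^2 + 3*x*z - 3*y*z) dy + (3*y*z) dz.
d(omega) = (-2*x + 2*z) dx ∧ dy + (-y) dx ∧ dz + (-3*x + 3*y + 3*z) dy ∧ dz

For a 1-form omega = sum_i f_i dx_i, the exterior derivative is
  d(omega) = sum_{i < j} (∂f_j/∂x_i - ∂f_i/∂x_j) dx_i ∧ dx_j.
  coefficient of dx ∧ dy: ∂f_2/∂x - ∂f_1/∂y = ∂(-x^2 + 3*x*z - 3*y*z)/∂x - ∂(-2*x^2 + y*z)/∂y = -2*x + 2*z
  coefficient of dx ∧ dz: ∂f_3/∂x - ∂f_1/∂z = ∂(3*y*z)/∂x - ∂(-2*x^2 + y*z)/∂z = -y
  coefficient of dy ∧ dz: ∂f_3/∂y - ∂f_2/∂z = ∂(3*y*z)/∂y - ∂(-x^2 + 3*x*z - 3*y*z)/∂z = -3*x + 3*y + 3*z
Assembling: d(omega) = (-2*x + 2*z) dx ∧ dy + (-y) dx ∧ dz + (-3*x + 3*y + 3*z) dy ∧ dz.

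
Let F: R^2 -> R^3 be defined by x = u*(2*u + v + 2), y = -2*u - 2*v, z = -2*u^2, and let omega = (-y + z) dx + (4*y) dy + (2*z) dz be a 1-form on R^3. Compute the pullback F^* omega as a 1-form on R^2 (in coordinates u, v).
F^* omega = (8*u^3 - 2*u^2*v + 4*u^2 + 10*u*v + 20*u + 2*v^2 + 20*v) du + (-2*u^3 + 2*u^2 + 2*u*v + 16*u + 16*v) dv

Using F^*(f dg) = (f ∘ F) d(g ∘ F), substitute each coordinate x_i by F_i(u, v) in f_i, and replace dx_i by d F_i = (∂F_i/∂u) du + (∂F_i/∂v) dv.
  For the x component: f_1(F) = -2*u^2 + 2*u + 2*v; d F_1 = (4*u + v + 2) du + (u) dv
  For the y component: f_2(F) = -8*u - 8*v; d F_2 = (-2) du + (-2) dv
  For the z component: f_3(F) = -4*u^2; d F_3 = (-4*u) du + (0) dv
Combining and collecting du, dv coefficients:
  coeff of du: 8*u^3 - 2*u^2*v + 4*u^2 + 10*u*v + 20*u + 2*v^2 + 20*v
  coeff of dv: -2*u^3 + 2*u^2 + 2*u*v + 16*u + 16*v
F^* omega = (8*u^3 - 2*u^2*v + 4*u^2 + 10*u*v + 20*u + 2*v^2 + 20*v) du + (-2*u^3 + 2*u^2 + 2*u*v + 16*u + 16*v) dv.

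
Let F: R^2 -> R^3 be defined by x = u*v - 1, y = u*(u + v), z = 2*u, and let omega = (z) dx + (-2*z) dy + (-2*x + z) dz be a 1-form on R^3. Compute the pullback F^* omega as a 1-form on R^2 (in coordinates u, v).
F^* omega = (-8*u^2 - 6*u*v + 4*u + 4) du + (-2*u^2) dv

Using F^*(f dg) = (f ∘ F) d(g ∘ F), substitute each coordinate x_i by F_i(u, v) in f_i, and replace dx_i by d F_i = (∂F_i/∂u) du + (∂F_i/∂v) dv.
  For the x component: f_1(F) = 2*u; d F_1 = (v) du + (u) dv
  For the y component: f_2(F) = -4*u; d F_2 = (2*u + v) du + (u) dv
  For the z component: f_3(F) = -2*u*v + 2*u + 2; d F_3 = (2) du + (0) dv
Combining and collecting du, dv coefficients:
  coeff of du: -8*u^2 - 6*u*v + 4*u + 4
  coeff of dv: -2*u^2
F^* omega = (-8*u^2 - 6*u*v + 4*u + 4) du + (-2*u^2) dv.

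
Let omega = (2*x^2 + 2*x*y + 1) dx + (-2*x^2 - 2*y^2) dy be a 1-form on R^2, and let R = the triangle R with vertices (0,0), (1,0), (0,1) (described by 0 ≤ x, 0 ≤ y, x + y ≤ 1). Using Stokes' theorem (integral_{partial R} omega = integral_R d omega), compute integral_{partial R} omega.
integral_(partial R) omega = -1

Stokes: integral_partial_R omega = integral_R d omega with d omega = (∂Q/∂x - ∂P/∂y) dx ∧ dy.
  ∂Q/∂x = -4*x
  ∂P/∂y = 2*x
  integrand = ∂Q/∂x - ∂P/∂y = -6*x.
Integrating over R: integral_0^1 integral_0^{1-x} (-6*x) dy dx = -1.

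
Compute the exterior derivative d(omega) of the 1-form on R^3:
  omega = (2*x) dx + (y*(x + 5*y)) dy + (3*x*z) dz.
d(omega) = (y) dx ∧ dy + (3*z) dx ∧ dz

For a 1-form omega = sum_i f_i dx_i, the exterior derivative is
  d(omega) = sum_{i < j} (∂f_j/∂x_i - ∂f_i/∂x_j) dx_i ∧ dx_j.
  coefficient of dx ∧ dy: ∂f_2/∂x - ∂f_1/∂y = ∂(y*(x + 5*y))/∂x - ∂(2*x)/∂y = y
  coefficient of dx ∧ dz: ∂f_3/∂x - ∂f_1/∂z = ∂(3*x*z)/∂x - ∂(2*x)/∂z = 3*z
Assembling: d(omega) = (y) dx ∧ dy + (3*z) dx ∧ dz.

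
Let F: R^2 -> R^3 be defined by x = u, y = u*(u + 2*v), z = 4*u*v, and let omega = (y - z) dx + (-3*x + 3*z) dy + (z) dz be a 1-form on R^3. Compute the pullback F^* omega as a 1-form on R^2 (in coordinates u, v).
F^* omega = (u*(24*u*v - 5*u + 40*v^2 - 8*v)) du + (u^2*(40*v - 6)) dv

Using F^*(f dg) = (f ∘ F) d(g ∘ F), substitute each coordinate x_i by F_i(u, v) in f_i, and replace dx_i by d F_i = (∂F_i/∂u) du + (∂F_i/∂v) dv.
  For the x component: f_1(F) = u*(u - 2*v); d F_1 = (1) du + (0) dv
  For the y component: f_2(F) = 3*u*(4*v - 1); d F_2 = (2*u + 2*v) du + (2*u) dv
  For the z component: f_3(F) = 4*u*v; d F_3 = (4*v) du + (4*u) dv
Combining and collecting du, dv coefficients:
  coeff of du: u*(24*u*v - 5*u + 40*v^2 - 8*v)
  coeff of dv: u^2*(40*v - 6)
F^* omega = (u*(24*u*v - 5*u + 40*v^2 - 8*v)) du + (u^2*(40*v - 6)) dv.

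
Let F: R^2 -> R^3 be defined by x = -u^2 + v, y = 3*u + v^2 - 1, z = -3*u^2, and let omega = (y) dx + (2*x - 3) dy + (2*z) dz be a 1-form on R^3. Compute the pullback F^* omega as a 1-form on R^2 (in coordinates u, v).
F^* omega = (36*u^3 - 12*u^2 - 2*u*v^2 + 2*u + 6*v - 9) du + (-4*u^2*v + 3*u + 5*v^2 - 6*v - 1) dv

Using F^*(f dg) = (f ∘ F) d(g ∘ F), substitute each coordinate x_i by F_i(u, v) in f_i, and replace dx_i by d F_i = (∂F_i/∂u) du + (∂F_i/∂v) dv.
  For the x component: f_1(F) = 3*u + v^2 - 1; d F_1 = (-2*u) du + (1) dv
  For the y component: f_2(F) = -2*u^2 + 2*v - 3; d F_2 = (3) du + (2*v) dv
  For the z component: f_3(F) = -6*u^2; d F_3 = (-6*u) du + (0) dv
Combining and collecting du, dv coefficients:
  coeff of du: 36*u^3 - 12*u^2 - 2*u*v^2 + 2*u + 6*v - 9
  coeff of dv: -4*u^2*v + 3*u + 5*v^2 - 6*v - 1
F^* omega = (36*u^3 - 12*u^2 - 2*u*v^2 + 2*u + 6*v - 9) du + (-4*u^2*v + 3*u + 5*v^2 - 6*v - 1) dv.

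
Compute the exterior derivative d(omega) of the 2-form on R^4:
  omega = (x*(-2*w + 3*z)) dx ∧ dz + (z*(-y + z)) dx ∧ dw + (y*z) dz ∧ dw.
d(omega) = (-2*x + y - 2*z) dx ∧ dz ∧ dw + (z) dx ∧ dy ∧ dw + (z) dy ∧ dz ∧ dw

For a 2-form omega = sum_{i<j} g_{ij} dx_i ∧ dx_j, the exterior derivative is
  d(omega) = sum_{i<j} d(g_{ij}) ∧ dx_i ∧ dx_j = sum_{i<j, k} (∂g_{ij}/∂x_k) dx_k ∧ dx_i ∧ dx_j.
Expand each term, using dx_k ∧ dx_i ∧ dx_j = sgn(permutation) dx_{(a)} ∧ dx_{(b)} ∧ dx_{(c)} with (a < b < c) sorted:
  d(x*(-2*w + 3*z)) includes (∂/∂w)(x*(-2*w + 3*z)) dw = (-2*x) dw, which multiplied by dx ∧ dz gives (-2*x) dx ∧ dz ∧ dw
  d(z*(-y + z)) includes (∂/∂y)(z*(-y + z)) dy = (-z) dy, which multiplied by dx ∧ dw gives (z) dx ∧ dy ∧ dw
  d(z*(-y + z)) includes (∂/∂z)(z*(-y + z)) dz = (-y + 2*z) dz, which multiplied by dx ∧ dw gives (y - 2*z) dx ∧ dz ∧ dw
  d(y*z) includes (∂/∂y)(y*z) dy = (z) dy, which multiplied by dz ∧ dw gives (z) dy ∧ dz ∧ dw
Collecting like 3-forms: d(omega) = (-2*x + y - 2*z) dx ∧ dz ∧ dw + (z) dx ∧ dy ∧ dw + (z) dy ∧ dz ∧ dw.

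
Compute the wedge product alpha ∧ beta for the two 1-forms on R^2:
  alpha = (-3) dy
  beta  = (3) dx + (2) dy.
alpha ∧ beta = (9) dx ∧ dy

Distribute the wedge, using dx_i ∧ dx_j = -dx_j ∧ dx_i and dx_i ∧ dx_i = 0. For each pair (i, j) with i < j, the coefficient of dx_i ∧ dx_j in alpha ∧ beta is (alpha_i * beta_j - alpha_j * beta_i). Collecting: alpha ∧ beta = (9) dx ∧ dy.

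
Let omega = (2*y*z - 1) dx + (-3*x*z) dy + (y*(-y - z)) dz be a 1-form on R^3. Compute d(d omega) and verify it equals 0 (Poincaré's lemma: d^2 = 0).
d(d omega) = 0

Step 1: d omega = sum_{i<j} (∂f_j/∂x_i - ∂f_i/∂x_j) dx_i ∧ dx_j:
  coeff of dx ∧ dy: -5*z
  coeff of dx ∧ dz: -2*y
  coeff of dy ∧ dz: 3*x - 2*y - z
Step 2: Apply d again to each 2-form coefficient. The only possible 3-form in R^3 is dx ∧ dy ∧ dz, with coefficient
  ∂(coeff of dy∧dz)/∂x - ∂(coeff of dx∧dz)/∂y + ∂(coeff of dx∧dy)/∂z
  = ∂/∂x (3*x - 2*y - z) - ∂/∂y (-2*y) + ∂/∂z (-5*z).
Each of these terms simplifies to sums of mixed partials that cancel in pairs. The result is 0 (by equality of mixed partials for smooth functions — Schwarz / Clairaut).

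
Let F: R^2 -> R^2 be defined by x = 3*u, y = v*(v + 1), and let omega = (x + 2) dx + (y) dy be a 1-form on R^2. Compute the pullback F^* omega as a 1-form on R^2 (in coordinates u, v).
F^* omega = (9*u + 6) du + (v*(2*v^2 + 3*v + 1)) dv

Using F^*(f dg) = (f ∘ F) d(g ∘ F), substitute each coordinate x_i by F_i(u, v) in f_i, and replace dx_i by d F_i = (∂F_i/∂u) du + (∂F_i/∂v) dv.
  For the x component: f_1(F) = 3*u + 2; d F_1 = (3) du + (0) dv
  For the y component: f_2(F) = v*(v + 1); d F_2 = (0) du + (2*v + 1) dv
Combining and collecting du, dv coefficients:
  coeff of du: 9*u + 6
  coeff of dv: v*(2*v^2 + 3*v + 1)
F^* omega = (9*u + 6) du + (v*(2*v^2 + 3*v + 1)) dv.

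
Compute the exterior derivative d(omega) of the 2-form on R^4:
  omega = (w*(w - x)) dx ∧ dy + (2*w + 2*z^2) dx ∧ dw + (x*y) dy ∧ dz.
d(omega) = (2*w - x) dx ∧ dy ∧ dw + (-4*z) dx ∧ dz ∧ dw + (y) dx ∧ dy ∧ dz

For a 2-form omega = sum_{i<j} g_{ij} dx_i ∧ dx_j, the exterior derivative is
  d(omega) = sum_{i<j} d(g_{ij}) ∧ dx_i ∧ dx_j = sum_{i<j, k} (∂g_{ij}/∂x_k) dx_k ∧ dx_i ∧ dx_j.
Expand each term, using dx_k ∧ dx_i ∧ dx_j = sgn(permutation) dx_{(a)} ∧ dx_{(b)} ∧ dx_{(c)} with (a < b < c) sorted:
  d(w*(w - x)) includes (∂/∂w)(w*(w - x)) dw = (2*w - x) dw, which multiplied by dx ∧ dy gives (2*w - x) dx ∧ dy ∧ dw
  d(2*w + 2*z^2) includes (∂/∂z)(2*w + 2*z^2) dz = (4*z) dz, which multiplied by dx ∧ dw gives (-4*z) dx ∧ dz ∧ dw
  d(x*y) includes (∂/∂x)(x*y) dx = (y) dx, which multiplied by dy ∧ dz gives (y) dx ∧ dy ∧ dz
Collecting like 3-forms: d(omega) = (2*w - x) dx ∧ dy ∧ dw + (-4*z) dx ∧ dz ∧ dw + (y) dx ∧ dy ∧ dz.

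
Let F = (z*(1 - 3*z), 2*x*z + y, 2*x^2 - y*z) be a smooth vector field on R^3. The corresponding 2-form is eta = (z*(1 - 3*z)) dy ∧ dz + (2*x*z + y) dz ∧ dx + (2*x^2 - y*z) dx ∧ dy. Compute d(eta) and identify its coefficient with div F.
d(eta) = (1 - y) dx ∧ dy ∧ dz; div F = 1 - y

For a 2-form in R^3 of the form above, applying d gives a 3-form with coefficient ∂P/∂x + ∂Q/∂y + ∂R/∂z:
  ∂P/∂x = 0
  ∂Q/∂y = 1
  ∂R/∂z = -y
Sum = 1 - y, which is exactly div F.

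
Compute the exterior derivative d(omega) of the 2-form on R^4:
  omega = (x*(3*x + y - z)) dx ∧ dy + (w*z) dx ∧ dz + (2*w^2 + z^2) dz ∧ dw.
d(omega) = (-x) dx ∧ dy ∧ dz + (z) dx ∧ dz ∧ dw

For a 2-form omega = sum_{i<j} g_{ij} dx_i ∧ dx_j, the exterior derivative is
  d(omega) = sum_{i<j} d(g_{ij}) ∧ dx_i ∧ dx_j = sum_{i<j, k} (∂g_{ij}/∂x_k) dx_k ∧ dx_i ∧ dx_j.
Expand each term, using dx_k ∧ dx_i ∧ dx_j = sgn(permutation) dx_{(a)} ∧ dx_{(b)} ∧ dx_{(c)} with (a < b < c) sorted:
  d(x*(3*x + y - z)) includes (∂/∂z)(x*(3*x + y - z)) dz = (-x) dz, which multiplied by dx ∧ dy gives (-x) dx ∧ dy ∧ dz
  d(w*z) includes (∂/∂w)(w*z) dw = (z) dw, which multiplied by dx ∧ dz gives (z) dx ∧ dz ∧ dw
Collecting like 3-forms: d(omega) = (-x) dx ∧ dy ∧ dz + (z) dx ∧ dz ∧ dw.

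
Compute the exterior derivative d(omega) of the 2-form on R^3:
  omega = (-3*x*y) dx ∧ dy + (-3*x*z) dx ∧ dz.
d(omega) = 0

For a 2-form omega = sum_{i<j} g_{ij} dx_i ∧ dx_j, the exterior derivative is
  d(omega) = sum_{i<j} d(g_{ij}) ∧ dx_i ∧ dx_j = sum_{i<j, k} (∂g_{ij}/∂x_k) dx_k ∧ dx_i ∧ dx_j.
Expand each term, using dx_k ∧ dx_i ∧ dx_j = sgn(permutation) dx_{(a)} ∧ dx_{(b)} ∧ dx_{(c)} with (a < b < c) sorted:

Collecting like 3-forms: d(omega) = 0.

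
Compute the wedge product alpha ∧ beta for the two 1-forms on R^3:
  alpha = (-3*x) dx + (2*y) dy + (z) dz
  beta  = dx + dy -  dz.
alpha ∧ beta = (-3*x - 2*y) dx ∧ dy + (3*x - z) dx ∧ dz + (-2*y - z) dy ∧ dz

Distribute the wedge, using dx_i ∧ dx_j = -dx_j ∧ dx_i and dx_i ∧ dx_i = 0. For each pair (i, j) with i < j, the coefficient of dx_i ∧ dx_j in alpha ∧ beta is (alpha_i * beta_j - alpha_j * beta_i). Collecting: alpha ∧ beta = (-3*x - 2*y) dx ∧ dy + (3*x - z) dx ∧ dz + (-2*y - z) dy ∧ dz.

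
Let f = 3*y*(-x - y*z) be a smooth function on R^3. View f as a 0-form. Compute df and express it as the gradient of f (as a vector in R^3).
df = (-3*y) dx + (-3*x - 6*y*z) dy + (-3*y^2) dz; grad f = (-3*y, -3*x - 6*y*z, -3*y^2)

For a 0-form f, d f = (∂f/∂x) dx + (∂f/∂y) dy + (∂f/∂z) dz. The components of the vector representation are exactly the entries of grad f in Cartesian coordinates:
  ∂f/∂x = -3*y
  ∂f/∂y = -3*x - 6*y*z
  ∂f/∂z = -3*y^2.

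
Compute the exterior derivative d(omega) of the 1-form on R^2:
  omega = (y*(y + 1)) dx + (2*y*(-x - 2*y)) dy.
d(omega) = (-4*y - 1) dx ∧ dy

For a 1-form omega = sum_i f_i dx_i, the exterior derivative is
  d(omega) = sum_{i < j} (∂f_j/∂x_i - ∂f_i/∂x_j) dx_i ∧ dx_j.
  coefficient of dx ∧ dy: ∂f_2/∂x - ∂f_1/∂y = ∂(2*y*(-x - 2*y))/∂x - ∂(y*(y + 1))/∂y = -4*y - 1
Assembling: d(omega) = (-4*y - 1) dx ∧ dy.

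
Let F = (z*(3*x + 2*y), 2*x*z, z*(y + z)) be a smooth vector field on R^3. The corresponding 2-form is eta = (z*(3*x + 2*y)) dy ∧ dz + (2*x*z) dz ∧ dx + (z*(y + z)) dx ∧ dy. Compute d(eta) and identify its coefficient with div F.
d(eta) = (y + 5*z) dx ∧ dy ∧ dz; div F = y + 5*z

For a 2-form in R^3 of the form above, applying d gives a 3-form with coefficient ∂P/∂x + ∂Q/∂y + ∂R/∂z:
  ∂P/∂x = 3*z
  ∂Q/∂y = 0
  ∂R/∂z = y + 2*z
Sum = y + 5*z, which is exactly div F.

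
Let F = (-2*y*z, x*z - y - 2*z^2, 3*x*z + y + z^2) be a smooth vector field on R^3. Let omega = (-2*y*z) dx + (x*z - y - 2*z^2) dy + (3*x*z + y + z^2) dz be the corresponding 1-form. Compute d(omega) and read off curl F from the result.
d(omega) = (-x + 4*z + 1) dy ∧ dz + (-2*y - 3*z) dz ∧ dx + (3*z) dx ∧ dy; curl F = (-x + 4*z + 1, -2*y - 3*z, 3*z)

d omega = sum_{i<j} (∂f_j/∂x_i - ∂f_i/∂x_j) dx_i ∧ dx_j. Under the identification (dy ∧ dz, dz ∧ dx, dx ∧ dy) ↔ (e_x, e_y, e_z), the coefficients are exactly the components of curl F. Compute:
  ∂R/∂y - ∂Q/∂z = (1) - (x - 4*z) = -x + 4*z + 1
  ∂P/∂z - ∂R/∂x = (-2*y) - (3*z) = -2*y - 3*z
  ∂Q/∂x - ∂P/∂y = (z) - (-2*z) = 3*z.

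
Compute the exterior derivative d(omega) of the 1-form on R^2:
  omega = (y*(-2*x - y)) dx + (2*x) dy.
d(omega) = (2*x + 2*y + 2) dx ∧ dy

For a 1-form omega = sum_i f_i dx_i, the exterior derivative is
  d(omega) = sum_{i < j} (∂f_j/∂x_i - ∂f_i/∂x_j) dx_i ∧ dx_j.
  coefficient of dx ∧ dy: ∂f_2/∂x - ∂f_1/∂y = ∂(2*x)/∂x - ∂(y*(-2*x - y))/∂y = 2*x + 2*y + 2
Assembling: d(omega) = (2*x + 2*y + 2) dx ∧ dy.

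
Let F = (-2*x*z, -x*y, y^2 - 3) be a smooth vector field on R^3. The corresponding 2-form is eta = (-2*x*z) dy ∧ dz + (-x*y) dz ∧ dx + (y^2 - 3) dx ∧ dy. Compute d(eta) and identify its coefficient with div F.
d(eta) = (-x - 2*z) dx ∧ dy ∧ dz; div F = -x - 2*z

For a 2-form in R^3 of the form above, applying d gives a 3-form with coefficient ∂P/∂x + ∂Q/∂y + ∂R/∂z:
  ∂P/∂x = -2*z
  ∂Q/∂y = -x
  ∂R/∂z = 0
Sum = -x - 2*z, which is exactly div F.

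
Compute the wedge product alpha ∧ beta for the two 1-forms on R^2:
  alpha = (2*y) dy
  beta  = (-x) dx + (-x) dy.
alpha ∧ beta = (2*x*y) dx ∧ dy

Distribute the wedge, using dx_i ∧ dx_j = -dx_j ∧ dx_i and dx_i ∧ dx_i = 0. For each pair (i, j) with i < j, the coefficient of dx_i ∧ dx_j in alpha ∧ beta is (alpha_i * beta_j - alpha_j * beta_i). Collecting: alpha ∧ beta = (2*x*y) dx ∧ dy.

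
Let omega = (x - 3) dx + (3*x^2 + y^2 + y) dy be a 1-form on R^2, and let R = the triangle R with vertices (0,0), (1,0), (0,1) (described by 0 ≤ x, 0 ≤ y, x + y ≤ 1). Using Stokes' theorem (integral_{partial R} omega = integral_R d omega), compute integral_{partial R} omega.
integral_(partial R) omega = 1

Stokes: integral_partial_R omega = integral_R d omega with d omega = (∂Q/∂x - ∂P/∂y) dx ∧ dy.
  ∂Q/∂x = 6*x
  ∂P/∂y = 0
  integrand = ∂Q/∂x - ∂P/∂y = 6*x.
Integrating over R: integral_0^1 integral_0^{1-x} (6*x) dy dx = 1.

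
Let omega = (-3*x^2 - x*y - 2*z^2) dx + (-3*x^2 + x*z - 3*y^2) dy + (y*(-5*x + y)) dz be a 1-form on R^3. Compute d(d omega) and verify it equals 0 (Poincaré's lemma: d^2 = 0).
d(d omega) = 0

Step 1: d omega = sum_{i<j} (∂f_j/∂x_i - ∂f_i/∂x_j) dx_i ∧ dx_j:
  coeff of dx ∧ dy: -5*x + z
  coeff of dx ∧ dz: -5*y + 4*z
  coeff of dy ∧ dz: -6*x + 2*y
Step 2: Apply d again to each 2-form coefficient. The only possible 3-form in R^3 is dx ∧ dy ∧ dz, with coefficient
  ∂(coeff of dy∧dz)/∂x - ∂(coeff of dx∧dz)/∂y + ∂(coeff of dx∧dy)/∂z
  = ∂/∂x (-6*x + 2*y) - ∂/∂y (-5*y + 4*z) + ∂/∂z (-5*x + z).
Each of these terms simplifies to sums of mixed partials that cancel in pairs. The result is 0 (by equality of mixed partials for smooth functions — Schwarz / Clairaut).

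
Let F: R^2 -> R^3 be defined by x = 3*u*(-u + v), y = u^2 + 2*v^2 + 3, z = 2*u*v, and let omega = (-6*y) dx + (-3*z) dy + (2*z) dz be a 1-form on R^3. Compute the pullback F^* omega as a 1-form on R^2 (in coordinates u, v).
F^* omega = (36*u^3 - 30*u^2*v + 80*u*v^2 + 108*u - 36*v^3 - 54*v) du + (2*u*(-9*u^2 + 4*u*v - 30*v^2 - 27)) dv

Using F^*(f dg) = (f ∘ F) d(g ∘ F), substitute each coordinate x_i by F_i(u, v) in f_i, and replace dx_i by d F_i = (∂F_i/∂u) du + (∂F_i/∂v) dv.
  For the x component: f_1(F) = -6*u^2 - 12*v^2 - 18; d F_1 = (-6*u + 3*v) du + (3*u) dv
  For the y component: f_2(F) = -6*u*v; d F_2 = (2*u) du + (4*v) dv
  For the z component: f_3(F) = 4*u*v; d F_3 = (2*v) du + (2*u) dv
Combining and collecting du, dv coefficients:
  coeff of du: 36*u^3 - 30*u^2*v + 80*u*v^2 + 108*u - 36*v^3 - 54*v
  coeff of dv: 2*u*(-9*u^2 + 4*u*v - 30*v^2 - 27)
F^* omega = (36*u^3 - 30*u^2*v + 80*u*v^2 + 108*u - 36*v^3 - 54*v) du + (2*u*(-9*u^2 + 4*u*v - 30*v^2 - 27)) dv.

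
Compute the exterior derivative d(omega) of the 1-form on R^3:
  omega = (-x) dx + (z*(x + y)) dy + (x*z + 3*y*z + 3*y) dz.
d(omega) = (z) dx ∧ dy + (z) dx ∧ dz + (-x - y + 3*z + 3) dy ∧ dz

For a 1-form omega = sum_i f_i dx_i, the exterior derivative is
  d(omega) = sum_{i < j} (∂f_j/∂x_i - ∂f_i/∂x_j) dx_i ∧ dx_j.
  coefficient of dx ∧ dy: ∂f_2/∂x - ∂f_1/∂y = ∂(z*(x + y))/∂x - ∂(-x)/∂y = z
  coefficient of dx ∧ dz: ∂f_3/∂x - ∂f_1/∂z = ∂(x*z + 3*y*z + 3*y)/∂x - ∂(-x)/∂z = z
  coefficient of dy ∧ dz: ∂f_3/∂y - ∂f_2/∂z = ∂(x*z + 3*y*z + 3*y)/∂y - ∂(z*(x + y))/∂z = -x - y + 3*z + 3
Assembling: d(omega) = (z) dx ∧ dy + (z) dx ∧ dz + (-x - y + 3*z + 3) dy ∧ dz.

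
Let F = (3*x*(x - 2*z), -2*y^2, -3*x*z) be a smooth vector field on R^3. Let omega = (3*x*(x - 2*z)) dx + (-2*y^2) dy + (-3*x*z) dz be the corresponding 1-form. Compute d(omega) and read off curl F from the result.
d(omega) = (0) dy ∧ dz + (-6*x + 3*z) dz ∧ dx + (0) dx ∧ dy; curl F = (0, -6*x + 3*z, 0)

d omega = sum_{i<j} (∂f_j/∂x_i - ∂f_i/∂x_j) dx_i ∧ dx_j. Under the identification (dy ∧ dz, dz ∧ dx, dx ∧ dy) ↔ (e_x, e_y, e_z), the coefficients are exactly the components of curl F. Compute:
  ∂R/∂y - ∂Q/∂z = (0) - (0) = 0
  ∂P/∂z - ∂R/∂x = (-6*x) - (-3*z) = -6*x + 3*z
  ∂Q/∂x - ∂P/∂y = (0) - (0) = 0.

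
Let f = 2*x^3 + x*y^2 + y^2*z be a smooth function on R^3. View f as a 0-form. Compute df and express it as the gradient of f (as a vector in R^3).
df = (6*x^2 + y^2) dx + (2*y*(x + z)) dy + (y^2) dz; grad f = (6*x^2 + y^2, 2*y*(x + z), y^2)

For a 0-form f, d f = (∂f/∂x) dx + (∂f/∂y) dy + (∂f/∂z) dz. The components of the vector representation are exactly the entries of grad f in Cartesian coordinates:
  ∂f/∂x = 6*x^2 + y^2
  ∂f/∂y = 2*y*(x + z)
  ∂f/∂z = y^2.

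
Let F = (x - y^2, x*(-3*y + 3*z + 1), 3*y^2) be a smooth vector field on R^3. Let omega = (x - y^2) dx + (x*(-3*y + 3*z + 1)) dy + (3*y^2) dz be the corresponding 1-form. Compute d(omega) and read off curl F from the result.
d(omega) = (-3*x + 6*y) dy ∧ dz + (0) dz ∧ dx + (-y + 3*z + 1) dx ∧ dy; curl F = (-3*x + 6*y, 0, -y + 3*z + 1)

d omega = sum_{i<j} (∂f_j/∂x_i - ∂f_i/∂x_j) dx_i ∧ dx_j. Under the identification (dy ∧ dz, dz ∧ dx, dx ∧ dy) ↔ (e_x, e_y, e_z), the coefficients are exactly the components of curl F. Compute:
  ∂R/∂y - ∂Q/∂z = (6*y) - (3*x) = -3*x + 6*y
  ∂P/∂z - ∂R/∂x = (0) - (0) = 0
  ∂Q/∂x - ∂P/∂y = (-3*y + 3*z + 1) - (-2*y) = -y + 3*z + 1.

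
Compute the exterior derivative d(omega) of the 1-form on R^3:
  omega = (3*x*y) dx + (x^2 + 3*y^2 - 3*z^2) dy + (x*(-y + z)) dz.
d(omega) = (-x) dx ∧ dy + (-y + z) dx ∧ dz + (-x + 6*z) dy ∧ dz

For a 1-form omega = sum_i f_i dx_i, the exterior derivative is
  d(omega) = sum_{i < j} (∂f_j/∂x_i - ∂f_i/∂x_j) dx_i ∧ dx_j.
  coefficient of dx ∧ dy: ∂f_2/∂x - ∂f_1/∂y = ∂(x^2 + 3*y^2 - 3*z^2)/∂x - ∂(3*x*y)/∂y = -x
  coefficient of dx ∧ dz: ∂f_3/∂x - ∂f_1/∂z = ∂(x*(-y + z))/∂x - ∂(3*x*y)/∂z = -y + z
  coefficient of dy ∧ dz: ∂f_3/∂y - ∂f_2/∂z = ∂(x*(-y + z))/∂y - ∂(x^2 + 3*y^2 - 3*z^2)/∂z = -x + 6*z
Assembling: d(omega) = (-x) dx ∧ dy + (-y + z) dx ∧ dz + (-x + 6*z) dy ∧ dz.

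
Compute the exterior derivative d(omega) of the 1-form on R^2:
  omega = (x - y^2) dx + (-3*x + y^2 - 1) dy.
d(omega) = (2*y - 3) dx ∧ dy

For a 1-form omega = sum_i f_i dx_i, the exterior derivative is
  d(omega) = sum_{i < j} (∂f_j/∂x_i - ∂f_i/∂x_j) dx_i ∧ dx_j.
  coefficient of dx ∧ dy: ∂f_2/∂x - ∂f_1/∂y = ∂(-3*x + y^2 - 1)/∂x - ∂(x - y^2)/∂y = 2*y - 3
Assembling: d(omega) = (2*y - 3) dx ∧ dy.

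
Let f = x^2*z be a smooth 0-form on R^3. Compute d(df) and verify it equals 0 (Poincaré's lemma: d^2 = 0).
d(df) = 0

Step 1: df = sum_i (∂f/∂x_i) dx_i = (2*x*z) dx + (0) dy + (x^2) dz.
Step 2: Apply d again. Using the 1-form formula, the coefficient of dx ∧ dy in d(df) is ∂^2 f/∂x ∂y - ∂^2 f/∂y ∂x = (0) - (0) = 0 (equality of mixed partials for smooth f).
Similarly for dx ∧ dz and dy ∧ dz — all coefficients vanish. So d(df) = 0.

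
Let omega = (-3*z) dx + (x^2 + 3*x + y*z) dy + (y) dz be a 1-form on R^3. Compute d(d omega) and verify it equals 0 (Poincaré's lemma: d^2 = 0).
d(d omega) = 0

Step 1: d omega = sum_{i<j} (∂f_j/∂x_i - ∂f_i/∂x_j) dx_i ∧ dx_j:
  coeff of dx ∧ dy: 2*x + 3
  coeff of dx ∧ dz: 3
  coeff of dy ∧ dz: 1 - y
Step 2: Apply d again to each 2-form coefficient. The only possible 3-form in R^3 is dx ∧ dy ∧ dz, with coefficient
  ∂(coeff of dy∧dz)/∂x - ∂(coeff of dx∧dz)/∂y + ∂(coeff of dx∧dy)/∂z
  = ∂/∂x (1 - y) - ∂/∂y (3) + ∂/∂z (2*x + 3).
Each of these terms simplifies to sums of mixed partials that cancel in pairs. The result is 0 (by equality of mixed partials for smooth functions — Schwarz / Clairaut).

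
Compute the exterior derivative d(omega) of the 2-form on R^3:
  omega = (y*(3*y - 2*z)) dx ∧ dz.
d(omega) = (-6*y + 2*z) dx ∧ dy ∧ dz

For a 2-form omega = sum_{i<j} g_{ij} dx_i ∧ dx_j, the exterior derivative is
  d(omega) = sum_{i<j} d(g_{ij}) ∧ dx_i ∧ dx_j = sum_{i<j, k} (∂g_{ij}/∂x_k) dx_k ∧ dx_i ∧ dx_j.
Expand each term, using dx_k ∧ dx_i ∧ dx_j = sgn(permutation) dx_{(a)} ∧ dx_{(b)} ∧ dx_{(c)} with (a < b < c) sorted:
  d(y*(3*y - 2*z)) includes (∂/∂y)(y*(3*y - 2*z)) dy = (6*y - 2*z) dy, which multiplied by dx ∧ dz gives (-6*y + 2*z) dx ∧ dy ∧ dz
Collecting like 3-forms: d(omega) = (-6*y + 2*z) dx ∧ dy ∧ dz.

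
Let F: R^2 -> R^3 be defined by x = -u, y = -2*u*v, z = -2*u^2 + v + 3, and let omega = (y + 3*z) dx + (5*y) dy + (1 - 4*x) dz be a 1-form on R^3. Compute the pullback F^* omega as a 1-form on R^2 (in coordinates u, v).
F^* omega = (-10*u^2 + 20*u*v^2 + 2*u*v - 4*u - 3*v - 9) du + (20*u^2*v + 4*u + 1) dv

Using F^*(f dg) = (f ∘ F) d(g ∘ F), substitute each coordinate x_i by F_i(u, v) in f_i, and replace dx_i by d F_i = (∂F_i/∂u) du + (∂F_i/∂v) dv.
  For the x component: f_1(F) = -6*u^2 - 2*u*v + 3*v + 9; d F_1 = (-1) du + (0) dv
  For the y component: f_2(F) = -10*u*v; d F_2 = (-2*v) du + (-2*u) dv
  For the z component: f_3(F) = 4*u + 1; d F_3 = (-4*u) du + (1) dv
Combining and collecting du, dv coefficients:
  coeff of du: -10*u^2 + 20*u*v^2 + 2*u*v - 4*u - 3*v - 9
  coeff of dv: 20*u^2*v + 4*u + 1
F^* omega = (-10*u^2 + 20*u*v^2 + 2*u*v - 4*u - 3*v - 9) du + (20*u^2*v + 4*u + 1) dv.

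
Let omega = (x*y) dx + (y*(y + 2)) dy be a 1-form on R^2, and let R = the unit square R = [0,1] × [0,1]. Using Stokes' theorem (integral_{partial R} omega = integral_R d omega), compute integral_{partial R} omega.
integral_(partial R) omega = -1/2

Stokes: integral_partial_R omega = integral_R d omega with d omega = (∂Q/∂x - ∂P/∂y) dx ∧ dy.
  ∂Q/∂x = 0
  ∂P/∂y = x
  integrand = ∂Q/∂x - ∂P/∂y = -x.
Integrating over R: integral_0^1 integral_0^1 (-x) dx dy = -1/2.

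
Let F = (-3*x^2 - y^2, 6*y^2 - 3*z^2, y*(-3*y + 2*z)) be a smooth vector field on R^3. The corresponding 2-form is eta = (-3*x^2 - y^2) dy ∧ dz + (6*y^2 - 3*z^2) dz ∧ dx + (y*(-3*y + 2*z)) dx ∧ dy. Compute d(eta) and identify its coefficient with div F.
d(eta) = (-6*x + 14*y) dx ∧ dy ∧ dz; div F = -6*x + 14*y

For a 2-form in R^3 of the form above, applying d gives a 3-form with coefficient ∂P/∂x + ∂Q/∂y + ∂R/∂z:
  ∂P/∂x = -6*x
  ∂Q/∂y = 12*y
  ∂R/∂z = 2*y
Sum = -6*x + 14*y, which is exactly div F.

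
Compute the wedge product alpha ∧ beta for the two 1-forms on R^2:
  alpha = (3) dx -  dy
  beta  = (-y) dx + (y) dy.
alpha ∧ beta = (2*y) dx ∧ dy

Distribute the wedge, using dx_i ∧ dx_j = -dx_j ∧ dx_i and dx_i ∧ dx_i = 0. For each pair (i, j) with i < j, the coefficient of dx_i ∧ dx_j in alpha ∧ beta is (alpha_i * beta_j - alpha_j * beta_i). Collecting: alpha ∧ beta = (2*y) dx ∧ dy.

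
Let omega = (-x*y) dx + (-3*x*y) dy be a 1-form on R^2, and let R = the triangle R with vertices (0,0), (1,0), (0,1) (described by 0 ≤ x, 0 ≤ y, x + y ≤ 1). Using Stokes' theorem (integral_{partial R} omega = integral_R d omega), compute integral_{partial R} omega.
integral_(partial R) omega = -1/3

Stokes: integral_partial_R omega = integral_R d omega with d omega = (∂Q/∂x - ∂P/∂y) dx ∧ dy.
  ∂Q/∂x = -3*y
  ∂P/∂y = -x
  integrand = ∂Q/∂x - ∂P/∂y = x - 3*y.
Integrating over R: integral_0^1 integral_0^{1-x} (x - 3*y) dy dx = -1/3.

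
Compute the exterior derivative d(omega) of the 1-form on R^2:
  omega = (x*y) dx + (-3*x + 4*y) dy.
d(omega) = (-x - 3) dx ∧ dy

For a 1-form omega = sum_i f_i dx_i, the exterior derivative is
  d(omega) = sum_{i < j} (∂f_j/∂x_i - ∂f_i/∂x_j) dx_i ∧ dx_j.
  coefficient of dx ∧ dy: ∂f_2/∂x - ∂f_1/∂y = ∂(-3*x + 4*y)/∂x - ∂(x*y)/∂y = -x - 3
Assembling: d(omega) = (-x - 3) dx ∧ dy.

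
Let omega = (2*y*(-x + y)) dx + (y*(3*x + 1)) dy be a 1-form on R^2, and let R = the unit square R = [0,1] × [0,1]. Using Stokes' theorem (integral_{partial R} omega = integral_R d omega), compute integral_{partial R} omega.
integral_(partial R) omega = 1/2

Stokes: integral_partial_R omega = integral_R d omega with d omega = (∂Q/∂x - ∂P/∂y) dx ∧ dy.
  ∂Q/∂x = 3*y
  ∂P/∂y = -2*x + 4*y
  integrand = ∂Q/∂x - ∂P/∂y = 2*x - y.
Integrating over R: integral_0^1 integral_0^1 (2*x - y) dx dy = 1/2.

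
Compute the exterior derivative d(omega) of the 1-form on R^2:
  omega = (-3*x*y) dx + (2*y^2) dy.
d(omega) = (3*x) dx ∧ dy

For a 1-form omega = sum_i f_i dx_i, the exterior derivative is
  d(omega) = sum_{i < j} (∂f_j/∂x_i - ∂f_i/∂x_j) dx_i ∧ dx_j.
  coefficient of dx ∧ dy: ∂f_2/∂x - ∂f_1/∂y = ∂(2*y^2)/∂x - ∂(-3*x*y)/∂y = 3*x
Assembling: d(omega) = (3*x) dx ∧ dy.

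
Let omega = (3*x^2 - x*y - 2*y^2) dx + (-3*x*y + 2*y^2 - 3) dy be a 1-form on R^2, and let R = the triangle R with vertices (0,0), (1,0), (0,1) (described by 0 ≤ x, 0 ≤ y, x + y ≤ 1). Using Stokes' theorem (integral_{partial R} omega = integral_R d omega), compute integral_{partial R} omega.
integral_(partial R) omega = 1/3

Stokes: integral_partial_R omega = integral_R d omega with d omega = (∂Q/∂x - ∂P/∂y) dx ∧ dy.
  ∂Q/∂x = -3*y
  ∂P/∂y = -x - 4*y
  integrand = ∂Q/∂x - ∂P/∂y = x + y.
Integrating over R: integral_0^1 integral_0^{1-x} (x + y) dy dx = 1/3.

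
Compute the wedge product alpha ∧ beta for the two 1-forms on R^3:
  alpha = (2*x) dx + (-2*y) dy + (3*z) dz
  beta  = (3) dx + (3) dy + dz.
alpha ∧ beta = (6*x + 6*y) dx ∧ dy + (2*x - 9*z) dx ∧ dz + (-2*y - 9*z) dy ∧ dz

Distribute the wedge, using dx_i ∧ dx_j = -dx_j ∧ dx_i and dx_i ∧ dx_i = 0. For each pair (i, j) with i < j, the coefficient of dx_i ∧ dx_j in alpha ∧ beta is (alpha_i * beta_j - alpha_j * beta_i). Collecting: alpha ∧ beta = (6*x + 6*y) dx ∧ dy + (2*x - 9*z) dx ∧ dz + (-2*y - 9*z) dy ∧ dz.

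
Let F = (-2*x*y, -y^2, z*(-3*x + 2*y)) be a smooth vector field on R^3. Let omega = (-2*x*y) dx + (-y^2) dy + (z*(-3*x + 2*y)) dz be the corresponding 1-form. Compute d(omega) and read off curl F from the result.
d(omega) = (2*z) dy ∧ dz + (3*z) dz ∧ dx + (2*x) dx ∧ dy; curl F = (2*z, 3*z, 2*x)

d omega = sum_{i<j} (∂f_j/∂x_i - ∂f_i/∂x_j) dx_i ∧ dx_j. Under the identification (dy ∧ dz, dz ∧ dx, dx ∧ dy) ↔ (e_x, e_y, e_z), the coefficients are exactly the components of curl F. Compute:
  ∂R/∂y - ∂Q/∂z = (2*z) - (0) = 2*z
  ∂P/∂z - ∂R/∂x = (0) - (-3*z) = 3*z
  ∂Q/∂x - ∂P/∂y = (0) - (-2*x) = 2*x.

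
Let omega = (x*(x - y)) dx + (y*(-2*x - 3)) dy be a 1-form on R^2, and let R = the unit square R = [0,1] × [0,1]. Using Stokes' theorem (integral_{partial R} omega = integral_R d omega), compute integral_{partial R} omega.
integral_(partial R) omega = -1/2

Stokes: integral_partial_R omega = integral_R d omega with d omega = (∂Q/∂x - ∂P/∂y) dx ∧ dy.
  ∂Q/∂x = -2*y
  ∂P/∂y = -x
  integrand = ∂Q/∂x - ∂P/∂y = x - 2*y.
Integrating over R: integral_0^1 integral_0^1 (x - 2*y) dx dy = -1/2.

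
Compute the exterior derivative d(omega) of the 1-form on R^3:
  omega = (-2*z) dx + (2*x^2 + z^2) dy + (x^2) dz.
d(omega) = (4*x) dx ∧ dy + (2*x + 2) dx ∧ dz + (-2*z) dy ∧ dz

For a 1-form omega = sum_i f_i dx_i, the exterior derivative is
  d(omega) = sum_{i < j} (∂f_j/∂x_i - ∂f_i/∂x_j) dx_i ∧ dx_j.
  coefficient of dx ∧ dy: ∂f_2/∂x - ∂f_1/∂y = ∂(2*x^2 + z^2)/∂x - ∂(-2*z)/∂y = 4*x
  coefficient of dx ∧ dz: ∂f_3/∂x - ∂f_1/∂z = ∂(x^2)/∂x - ∂(-2*z)/∂z = 2*x + 2
  coefficient of dy ∧ dz: ∂f_3/∂y - ∂f_2/∂z = ∂(x^2)/∂y - ∂(2*x^2 + z^2)/∂z = -2*z
Assembling: d(omega) = (4*x) dx ∧ dy + (2*x + 2) dx ∧ dz + (-2*z) dy ∧ dz.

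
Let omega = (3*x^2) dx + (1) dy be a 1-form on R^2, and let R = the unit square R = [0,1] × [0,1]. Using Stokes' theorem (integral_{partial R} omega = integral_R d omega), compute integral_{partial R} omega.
integral_(partial R) omega = 0

Stokes: integral_partial_R omega = integral_R d omega with d omega = (∂Q/∂x - ∂P/∂y) dx ∧ dy.
  ∂Q/∂x = 0
  ∂P/∂y = 0
  integrand = ∂Q/∂x - ∂P/∂y = 0.
Integrating over R: integral_0^1 integral_0^1 (0) dx dy = 0.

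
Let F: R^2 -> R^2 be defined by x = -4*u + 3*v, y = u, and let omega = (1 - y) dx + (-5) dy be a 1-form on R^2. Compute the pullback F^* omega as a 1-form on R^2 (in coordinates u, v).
F^* omega = (4*u - 9) du + (3 - 3*u) dv

Using F^*(f dg) = (f ∘ F) d(g ∘ F), substitute each coordinate x_i by F_i(u, v) in f_i, and replace dx_i by d F_i = (∂F_i/∂u) du + (∂F_i/∂v) dv.
  For the x component: f_1(F) = 1 - u; d F_1 = (-4) du + (3) dv
  For the y component: f_2(F) = -5; d F_2 = (1) du + (0) dv
Combining and collecting du, dv coefficients:
  coeff of du: 4*u - 9
  coeff of dv: 3 - 3*u
F^* omega = (4*u - 9) du + (3 - 3*u) dv.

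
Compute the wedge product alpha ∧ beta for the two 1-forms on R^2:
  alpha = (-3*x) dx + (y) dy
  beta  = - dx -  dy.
alpha ∧ beta = (3*x + y) dx ∧ dy

Distribute the wedge, using dx_i ∧ dx_j = -dx_j ∧ dx_i and dx_i ∧ dx_i = 0. For each pair (i, j) with i < j, the coefficient of dx_i ∧ dx_j in alpha ∧ beta is (alpha_i * beta_j - alpha_j * beta_i). Collecting: alpha ∧ beta = (3*x + y) dx ∧ dy.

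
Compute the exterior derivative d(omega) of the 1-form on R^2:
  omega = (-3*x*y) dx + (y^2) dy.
d(omega) = (3*x) dx ∧ dy

For a 1-form omega = sum_i f_i dx_i, the exterior derivative is
  d(omega) = sum_{i < j} (∂f_j/∂x_i - ∂f_i/∂x_j) dx_i ∧ dx_j.
  coefficient of dx ∧ dy: ∂f_2/∂x - ∂f_1/∂y = ∂(y^2)/∂x - ∂(-3*x*y)/∂y = 3*x
Assembling: d(omega) = (3*x) dx ∧ dy.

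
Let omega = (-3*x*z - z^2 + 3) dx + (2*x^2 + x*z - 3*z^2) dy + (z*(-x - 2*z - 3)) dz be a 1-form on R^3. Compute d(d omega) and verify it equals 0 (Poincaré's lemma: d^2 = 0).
d(d omega) = 0

Step 1: d omega = sum_{i<j} (∂f_j/∂x_i - ∂f_i/∂x_j) dx_i ∧ dx_j:
  coeff of dx ∧ dy: 4*x + z
  coeff of dx ∧ dz: 3*x + z
  coeff of dy ∧ dz: -x + 6*z
Step 2: Apply d again to each 2-form coefficient. The only possible 3-form in R^3 is dx ∧ dy ∧ dz, with coefficient
  ∂(coeff of dy∧dz)/∂x - ∂(coeff of dx∧dz)/∂y + ∂(coeff of dx∧dy)/∂z
  = ∂/∂x (-x + 6*z) - ∂/∂y (3*x + z) + ∂/∂z (4*x + z).
Each of these terms simplifies to sums of mixed partials that cancel in pairs. The result is 0 (by equality of mixed partials for smooth functions — Schwarz / Clairaut).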